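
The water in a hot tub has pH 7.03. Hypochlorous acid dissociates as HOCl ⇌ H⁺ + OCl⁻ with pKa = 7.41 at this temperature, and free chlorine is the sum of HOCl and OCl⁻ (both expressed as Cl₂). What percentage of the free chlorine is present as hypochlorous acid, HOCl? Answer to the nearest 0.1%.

70.6%

[OCl⁻]/[HOCl] = 10^(pH − pKa) = 10^(7.03 − 7.41) = 10^-0.38 = 0.4169.
Fraction as HOCl = 1 / (1 + 0.4169) = 0.7058.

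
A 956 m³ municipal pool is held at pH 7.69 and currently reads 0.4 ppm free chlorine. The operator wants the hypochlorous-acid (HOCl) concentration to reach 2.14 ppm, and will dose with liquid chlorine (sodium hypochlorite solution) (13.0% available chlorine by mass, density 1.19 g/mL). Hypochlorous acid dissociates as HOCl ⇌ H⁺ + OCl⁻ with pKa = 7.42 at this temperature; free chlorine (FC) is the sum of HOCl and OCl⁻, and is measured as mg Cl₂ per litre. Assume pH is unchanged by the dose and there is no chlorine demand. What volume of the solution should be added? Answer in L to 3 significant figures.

Volume: 956 m³ = 956,000 L.
[OCl⁻]/[HOCl] = 10^(pH − pKa) = 10^(7.69 − 7.42) = 1.862; fraction as HOCl = 1/(1 + 1.862) = 0.3494.
Free chlorine required for 2.14 ppm HOCl: 2.14 / 0.3494 = 6.125 ppm.
FC to add: 6.125 − 0.4 = 5.725 mg/L as Cl₂.
Cl₂ equivalent: 5.725 mg/L × 956,000 L = 5473 g.
Product at 13.0% available Cl: 5473 / 0.13 = 42,100 g.
Volume: 42,100 g ÷ 1.19 g/mL = 35,380 mL.

35.4 L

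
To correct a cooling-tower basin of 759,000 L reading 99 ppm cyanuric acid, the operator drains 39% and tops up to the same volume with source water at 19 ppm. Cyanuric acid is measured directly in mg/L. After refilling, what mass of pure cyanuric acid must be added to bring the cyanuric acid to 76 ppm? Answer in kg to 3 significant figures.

After draining 39% and refilling: 99 × 0.61 + 19 × 0.39 = 67.8 ppm.
Deficit to target: 76 − 67.8 = 8.2 mg/L.
Mass: 8.2 mg/L × 759,000 L = 6224 g cyanuric acid.

6.22 kg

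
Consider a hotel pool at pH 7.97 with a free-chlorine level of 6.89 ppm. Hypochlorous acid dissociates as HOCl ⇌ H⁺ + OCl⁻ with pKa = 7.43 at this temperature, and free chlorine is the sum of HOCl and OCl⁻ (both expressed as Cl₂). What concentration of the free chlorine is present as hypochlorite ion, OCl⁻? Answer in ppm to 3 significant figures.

[OCl⁻]/[HOCl] = 10^(pH − pKa) = 10^(7.97 − 7.43) = 10^0.54 = 3.467.
Fraction as HOCl = 1 / (1 + 3.467) = 0.2238.
OCl⁻ = (1 − 0.2238) × 6.89 ppm = 5.348 ppm.

5.35 ppm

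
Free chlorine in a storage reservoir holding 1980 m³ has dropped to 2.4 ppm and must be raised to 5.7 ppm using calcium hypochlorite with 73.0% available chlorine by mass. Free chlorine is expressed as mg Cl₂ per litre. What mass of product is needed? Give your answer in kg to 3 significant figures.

Volume: 1980 m³ = 1,980,000 L.
Chlorine deficit: 5.7 − 2.4 = 3.3 ppm = 3.3 mg/L as Cl₂.
Cl₂ equivalent needed: 3.3 mg/L × 1,980,000 L = 6,534,000 mg = 6534 g.
Product at 73.0% available chlorine: 6534 / 0.73 = 8951 g.

8.95 kg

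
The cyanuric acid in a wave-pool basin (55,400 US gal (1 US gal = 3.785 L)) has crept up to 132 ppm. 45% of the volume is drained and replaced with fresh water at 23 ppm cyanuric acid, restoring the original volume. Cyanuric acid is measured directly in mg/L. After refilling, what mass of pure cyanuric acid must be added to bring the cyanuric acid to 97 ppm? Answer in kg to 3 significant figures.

Volume: 55,400 US gal × 3.785 L/gal = 209,689 L.
After draining 45% and refilling: 132 × 0.55 + 23 × 0.45 = 82.95 ppm.
Deficit to target: 97 − 82.95 = 14.05 mg/L.
Mass: 14.05 mg/L × 209,689 L = 2946 g cyanuric acid.

2.95 kg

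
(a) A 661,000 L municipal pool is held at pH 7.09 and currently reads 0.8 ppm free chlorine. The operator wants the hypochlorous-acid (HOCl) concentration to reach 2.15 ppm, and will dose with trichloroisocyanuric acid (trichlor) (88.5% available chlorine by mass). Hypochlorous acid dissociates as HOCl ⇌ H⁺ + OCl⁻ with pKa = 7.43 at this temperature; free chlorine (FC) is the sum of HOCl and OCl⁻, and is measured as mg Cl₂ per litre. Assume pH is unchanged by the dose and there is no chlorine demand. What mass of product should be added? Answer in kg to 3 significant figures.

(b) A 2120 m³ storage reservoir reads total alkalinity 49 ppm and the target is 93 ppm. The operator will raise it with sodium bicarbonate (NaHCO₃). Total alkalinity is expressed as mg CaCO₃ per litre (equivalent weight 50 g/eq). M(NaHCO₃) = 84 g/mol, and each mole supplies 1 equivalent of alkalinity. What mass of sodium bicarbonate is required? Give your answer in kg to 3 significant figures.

(a) 1.74 kg; (b) 157 kg

(a) [OCl⁻]/[HOCl] = 10^(pH − pKa) = 10^(7.09 − 7.43) = 0.4571; fraction as HOCl = 1/(1 + 0.4571) = 0.6863.
(a) Free chlorine required for 2.15 ppm HOCl: 2.15 / 0.6863 = 3.133 ppm.
(a) FC to add: 3.133 − 0.8 = 2.333 mg/L as Cl₂.
(a) Cl₂ equivalent: 2.333 mg/L × 661,000 L = 1542 g.
(a) Product at 88.5% available Cl: 1542 / 0.885 = 1742 g.

(b) Volume: 2120 m³ = 2,120,000 L.
(b) Alkalinity to add: (93 − 49) = 44 mg/L as CaCO₃ × 2,120,000 L = 93,280 g as CaCO₃.
(b) Equivalents: 93,280 g ÷ 50 g/eq = 1866 eq.
(b) NaHCO₃ supplies 1 eq per mole → 1866 mol.
(b) Mass: 1866 mol × 84 g/mol = 156,700 g.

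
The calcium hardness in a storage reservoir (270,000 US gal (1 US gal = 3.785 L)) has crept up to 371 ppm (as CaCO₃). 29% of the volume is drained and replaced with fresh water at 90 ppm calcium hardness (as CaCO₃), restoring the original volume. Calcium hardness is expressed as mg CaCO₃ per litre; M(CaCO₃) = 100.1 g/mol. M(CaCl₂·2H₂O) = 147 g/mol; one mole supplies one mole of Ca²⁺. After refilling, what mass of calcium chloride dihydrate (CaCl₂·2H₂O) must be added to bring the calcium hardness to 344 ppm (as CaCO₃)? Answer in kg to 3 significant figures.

81.8 kg

Volume: 270,000 US gal × 3.785 L/gal = 1,021,950 L.
After draining 29% and refilling: 371 × 0.71 + 90 × 0.29 = 289.51 ppm.
Deficit to target: 344 − 289.51 = 54.49 mg/L.
As CaCO₃: 54.49 mg/L × 1,021,950 L = 55,690 g; ÷ 100.1 = 556.3 mol Ca²⁺.
Mass: 556.3 × 147 = 81,780 g.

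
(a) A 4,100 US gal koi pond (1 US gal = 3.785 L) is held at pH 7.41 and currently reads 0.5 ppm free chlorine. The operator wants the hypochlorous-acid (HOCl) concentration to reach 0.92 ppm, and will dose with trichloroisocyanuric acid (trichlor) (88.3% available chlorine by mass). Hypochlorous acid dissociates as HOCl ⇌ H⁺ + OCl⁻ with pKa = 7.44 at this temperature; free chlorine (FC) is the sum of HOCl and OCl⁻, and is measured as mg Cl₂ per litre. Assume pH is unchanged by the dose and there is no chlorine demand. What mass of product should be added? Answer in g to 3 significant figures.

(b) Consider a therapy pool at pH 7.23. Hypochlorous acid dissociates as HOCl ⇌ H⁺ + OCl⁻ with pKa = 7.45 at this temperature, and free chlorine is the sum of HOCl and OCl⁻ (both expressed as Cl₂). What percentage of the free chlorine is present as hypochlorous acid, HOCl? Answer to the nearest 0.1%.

(a) Volume: 4,100 US gal × 3.785 L/gal = 15,518 L.
(a) [OCl⁻]/[HOCl] = 10^(pH − pKa) = 10^(7.41 − 7.44) = 0.9333; fraction as HOCl = 1/(1 + 0.9333) = 0.5173.
(a) Free chlorine required for 0.92 ppm HOCl: 0.92 / 0.5173 = 1.779 ppm.
(a) FC to add: 1.779 − 0.5 = 1.279 mg/L as Cl₂.
(a) Cl₂ equivalent: 1.279 mg/L × 15,518 L = 19.84 g.
(a) Product at 88.3% available Cl: 19.84 / 0.883 = 22.47 g.

(b) [OCl⁻]/[HOCl] = 10^(pH − pKa) = 10^(7.23 − 7.45) = 10^-0.22 = 0.6026.
(b) Fraction as HOCl = 1 / (1 + 0.6026) = 0.624.

(a) 22.5 g; (b) 62.4%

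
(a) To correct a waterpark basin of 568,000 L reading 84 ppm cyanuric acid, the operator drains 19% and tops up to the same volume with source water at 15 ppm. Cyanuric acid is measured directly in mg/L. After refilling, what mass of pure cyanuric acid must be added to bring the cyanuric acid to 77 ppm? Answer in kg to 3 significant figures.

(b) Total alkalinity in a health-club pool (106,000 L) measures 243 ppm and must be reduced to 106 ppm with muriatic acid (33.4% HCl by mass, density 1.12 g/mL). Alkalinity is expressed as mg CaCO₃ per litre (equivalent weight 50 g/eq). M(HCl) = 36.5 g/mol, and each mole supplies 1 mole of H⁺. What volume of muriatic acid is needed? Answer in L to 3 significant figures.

(a) After draining 19% and refilling: 84 × 0.81 + 15 × 0.19 = 70.89 ppm.
(a) Deficit to target: 77 − 70.89 = 6.11 mg/L.
(a) Mass: 6.11 mg/L × 568,000 L = 3470 g cyanuric acid.

(b) Alkalinity to neutralize: (243 − 106) = 137 mg/L as CaCO₃ × 106,000 L = 14,520 g as CaCO₃.
(b) Equivalents of H⁺ required: 14,520 ÷ 50 g/eq = 290.4 eq = 290.4 mol HCl.
(b) Mass of HCl: 290.4 × 36.5 = 10,600 g.
(b) Mass of 33.4% solution: 10,600 / 0.334 = 31,740 g.
(b) Volume: 31,740 g ÷ 1.12 g/mL = 28,340 mL.

(a) 3.47 kg; (b) 28.3 L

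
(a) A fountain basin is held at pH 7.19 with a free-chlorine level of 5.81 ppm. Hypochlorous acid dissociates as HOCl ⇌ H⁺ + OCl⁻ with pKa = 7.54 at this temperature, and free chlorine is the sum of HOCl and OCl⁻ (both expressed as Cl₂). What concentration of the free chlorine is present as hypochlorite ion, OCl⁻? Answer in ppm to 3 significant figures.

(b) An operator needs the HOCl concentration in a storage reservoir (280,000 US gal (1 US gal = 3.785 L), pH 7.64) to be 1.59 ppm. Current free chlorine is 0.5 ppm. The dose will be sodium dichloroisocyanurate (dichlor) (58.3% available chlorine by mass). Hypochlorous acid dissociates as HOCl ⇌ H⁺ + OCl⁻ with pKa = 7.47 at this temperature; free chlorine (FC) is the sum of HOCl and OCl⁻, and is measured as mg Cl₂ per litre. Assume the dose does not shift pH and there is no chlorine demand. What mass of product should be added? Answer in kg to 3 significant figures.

(a) [OCl⁻]/[HOCl] = 10^(pH − pKa) = 10^(7.19 − 7.54) = 10^-0.35 = 0.4467.
(a) Fraction as HOCl = 1 / (1 + 0.4467) = 0.6912.
(a) OCl⁻ = (1 − 0.6912) × 5.81 ppm = 1.794 ppm.

(b) Volume: 280,000 US gal × 3.785 L/gal = 1,059,800 L.
(b) [OCl⁻]/[HOCl] = 10^(pH − pKa) = 10^(7.64 − 7.47) = 1.479; fraction as HOCl = 1/(1 + 1.479) = 0.4034.
(b) Free chlorine required for 1.59 ppm HOCl: 1.59 / 0.4034 = 3.942 ppm.
(b) FC to add: 3.942 − 0.5 = 3.442 mg/L as Cl₂.
(b) Cl₂ equivalent: 3.442 mg/L × 1,059,800 L = 3648 g.
(b) Product at 58.3% available Cl: 3648 / 0.583 = 6257 g.

(a) 1.79 ppm; (b) 6.26 kg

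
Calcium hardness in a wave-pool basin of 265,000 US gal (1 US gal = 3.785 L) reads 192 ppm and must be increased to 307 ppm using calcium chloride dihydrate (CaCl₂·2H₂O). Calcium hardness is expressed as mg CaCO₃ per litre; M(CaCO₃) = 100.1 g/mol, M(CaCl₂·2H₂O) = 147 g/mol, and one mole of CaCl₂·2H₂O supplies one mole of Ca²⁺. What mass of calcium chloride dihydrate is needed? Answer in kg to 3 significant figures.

Volume: 265,000 US gal × 3.785 L/gal = 1,003,025 L.
Hardness to add: (307 − 192) = 115 mg/L as CaCO₃ × 1,003,025 L = 115,300 g as CaCO₃.
Moles of Ca²⁺ (1 mol Ca²⁺ ≡ 1 mol CaCO₃): 115,300 / 100.1 g/mol = 1152 mol.
Mass of CaCl₂·2H₂O: 1152 × 147 = 169,400 g.

169 kg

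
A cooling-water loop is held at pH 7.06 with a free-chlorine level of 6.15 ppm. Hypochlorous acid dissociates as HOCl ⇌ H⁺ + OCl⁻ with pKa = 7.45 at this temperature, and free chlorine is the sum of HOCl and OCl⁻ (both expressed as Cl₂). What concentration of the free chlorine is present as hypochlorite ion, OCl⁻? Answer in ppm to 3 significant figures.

[OCl⁻]/[HOCl] = 10^(pH − pKa) = 10^(7.06 − 7.45) = 10^-0.39 = 0.4074.
Fraction as HOCl = 1 / (1 + 0.4074) = 0.7105.
OCl⁻ = (1 − 0.7105) × 6.15 ppm = 1.78 ppm.

1.78 ppm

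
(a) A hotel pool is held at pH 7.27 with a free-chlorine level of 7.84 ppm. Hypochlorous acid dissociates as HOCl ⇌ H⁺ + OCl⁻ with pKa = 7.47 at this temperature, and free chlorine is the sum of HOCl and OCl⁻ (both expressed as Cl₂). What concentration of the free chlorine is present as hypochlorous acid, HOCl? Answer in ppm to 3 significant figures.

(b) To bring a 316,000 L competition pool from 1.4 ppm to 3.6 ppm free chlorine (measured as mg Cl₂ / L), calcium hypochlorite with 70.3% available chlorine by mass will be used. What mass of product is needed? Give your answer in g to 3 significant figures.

(a) [OCl⁻]/[HOCl] = 10^(pH − pKa) = 10^(7.27 − 7.47) = 10^-0.20 = 0.631.
(a) Fraction as HOCl = 1 / (1 + 0.631) = 0.6131.
(a) HOCl = 0.6131 × 7.84 ppm = 4.807 ppm.

(b) Chlorine deficit: 3.6 − 1.4 = 2.2 ppm = 2.2 mg/L as Cl₂.
(b) Cl₂ equivalent needed: 2.2 mg/L × 316,000 L = 695,200 mg = 695.2 g.
(b) Product at 70.3% available chlorine: 695.2 / 0.703 = 988.9 g.

(a) 4.81 ppm; (b) 989 g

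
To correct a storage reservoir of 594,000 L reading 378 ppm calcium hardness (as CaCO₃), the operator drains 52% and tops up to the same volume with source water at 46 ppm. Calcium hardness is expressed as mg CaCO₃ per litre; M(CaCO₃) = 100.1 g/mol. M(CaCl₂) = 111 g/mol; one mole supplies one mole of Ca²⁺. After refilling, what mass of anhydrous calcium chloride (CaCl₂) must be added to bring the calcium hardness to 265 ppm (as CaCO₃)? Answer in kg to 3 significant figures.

39.3 kg

After draining 52% and refilling: 378 × 0.48 + 46 × 0.52 = 205.36 ppm.
Deficit to target: 265 − 205.36 = 59.64 mg/L.
As CaCO₃: 59.64 mg/L × 594,000 L = 35,430 g; ÷ 100.1 = 353.9 mol Ca²⁺.
Mass: 353.9 × 111 = 39,280 g.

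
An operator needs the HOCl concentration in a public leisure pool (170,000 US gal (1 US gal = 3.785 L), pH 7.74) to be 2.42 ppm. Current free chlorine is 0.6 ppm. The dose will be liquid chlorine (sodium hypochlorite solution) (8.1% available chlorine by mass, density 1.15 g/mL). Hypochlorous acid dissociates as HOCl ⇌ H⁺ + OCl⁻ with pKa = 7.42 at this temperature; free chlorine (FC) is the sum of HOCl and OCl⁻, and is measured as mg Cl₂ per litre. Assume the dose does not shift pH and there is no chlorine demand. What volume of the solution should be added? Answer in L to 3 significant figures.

Volume: 170,000 US gal × 3.785 L/gal = 643,450 L.
[OCl⁻]/[HOCl] = 10^(pH − pKa) = 10^(7.74 − 7.42) = 2.089; fraction as HOCl = 1/(1 + 2.089) = 0.3237.
Free chlorine required for 2.42 ppm HOCl: 2.42 / 0.3237 = 7.476 ppm.
FC to add: 7.476 − 0.6 = 6.876 mg/L as Cl₂.
Cl₂ equivalent: 6.876 mg/L × 643,450 L = 4424 g.
Product at 8.1% available Cl: 4424 / 0.081 = 54,620 g.
Volume: 54,620 g ÷ 1.15 g/mL = 47,500 mL.

47.5 L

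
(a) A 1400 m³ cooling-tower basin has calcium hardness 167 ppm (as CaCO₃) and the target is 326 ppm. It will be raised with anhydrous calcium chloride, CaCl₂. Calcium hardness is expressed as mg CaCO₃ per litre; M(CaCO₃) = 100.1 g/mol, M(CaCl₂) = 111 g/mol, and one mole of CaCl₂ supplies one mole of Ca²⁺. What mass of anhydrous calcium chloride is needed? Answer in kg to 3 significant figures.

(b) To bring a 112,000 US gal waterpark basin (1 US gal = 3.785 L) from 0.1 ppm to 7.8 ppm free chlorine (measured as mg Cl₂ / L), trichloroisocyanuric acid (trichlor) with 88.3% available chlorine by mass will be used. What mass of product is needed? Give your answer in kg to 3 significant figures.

(a) 247 kg; (b) 3.70 kg

(a) Volume: 1400 m³ = 1,400,000 L.
(a) Hardness to add: (326 − 167) = 159 mg/L as CaCO₃ × 1,400,000 L = 222,600 g as CaCO₃.
(a) Moles of Ca²⁺ (1 mol Ca²⁺ ≡ 1 mol CaCO₃): 222,600 / 100.1 g/mol = 2224 mol.
(a) Mass of CaCl₂: 2224 × 111 = 246,800 g.

(b) Volume: 112,000 US gal × 3.785 L/gal = 423,920 L.
(b) Chlorine deficit: 7.8 − 0.1 = 7.7 ppm = 7.7 mg/L as Cl₂.
(b) Cl₂ equivalent needed: 7.7 mg/L × 423,920 L = 3,264,000 mg = 3264 g.
(b) Product at 88.3% available chlorine: 3264 / 0.883 = 3697 g.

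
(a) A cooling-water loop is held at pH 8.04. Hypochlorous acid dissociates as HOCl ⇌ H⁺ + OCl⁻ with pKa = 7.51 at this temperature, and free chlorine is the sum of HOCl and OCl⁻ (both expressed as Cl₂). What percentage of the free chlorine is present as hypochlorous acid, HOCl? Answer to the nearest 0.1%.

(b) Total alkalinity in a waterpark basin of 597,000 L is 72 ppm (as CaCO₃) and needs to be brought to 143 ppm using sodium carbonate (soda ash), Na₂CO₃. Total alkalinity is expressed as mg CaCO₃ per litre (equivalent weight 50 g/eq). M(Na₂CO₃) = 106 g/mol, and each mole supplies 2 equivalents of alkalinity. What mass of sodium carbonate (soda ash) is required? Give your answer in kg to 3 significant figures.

(a) [OCl⁻]/[HOCl] = 10^(pH − pKa) = 10^(8.04 − 7.51) = 10^0.53 = 3.388.
(a) Fraction as HOCl = 1 / (1 + 3.388) = 0.2279.

(b) Alkalinity to add: (143 − 72) = 71 mg/L as CaCO₃ × 597,000 L = 42,390 g as CaCO₃.
(b) Equivalents: 42,390 g ÷ 50 g/eq = 847.7 eq.
(b) Each mole of Na₂CO₃ supplies 2 eq, so 847.7 / 2 = 423.9 mol.
(b) Mass: 423.9 mol × 106 g/mol = 44,930 g.

(a) 22.8%; (b) 44.9 kg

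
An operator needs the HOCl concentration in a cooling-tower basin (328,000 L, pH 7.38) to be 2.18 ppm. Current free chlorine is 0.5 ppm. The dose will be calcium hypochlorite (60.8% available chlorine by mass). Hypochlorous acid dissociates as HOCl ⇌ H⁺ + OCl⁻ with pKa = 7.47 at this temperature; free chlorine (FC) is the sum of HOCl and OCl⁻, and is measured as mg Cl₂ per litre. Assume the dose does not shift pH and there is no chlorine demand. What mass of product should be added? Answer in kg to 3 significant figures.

[OCl⁻]/[HOCl] = 10^(pH − pKa) = 10^(7.38 − 7.47) = 0.8128; fraction as HOCl = 1/(1 + 0.8128) = 0.5516.
Free chlorine required for 2.18 ppm HOCl: 2.18 / 0.5516 = 3.952 ppm.
FC to add: 3.952 − 0.5 = 3.452 mg/L as Cl₂.
Cl₂ equivalent: 3.452 mg/L × 328,000 L = 1132 g.
Product at 60.8% available Cl: 1132 / 0.608 = 1862 g.

1.86 kg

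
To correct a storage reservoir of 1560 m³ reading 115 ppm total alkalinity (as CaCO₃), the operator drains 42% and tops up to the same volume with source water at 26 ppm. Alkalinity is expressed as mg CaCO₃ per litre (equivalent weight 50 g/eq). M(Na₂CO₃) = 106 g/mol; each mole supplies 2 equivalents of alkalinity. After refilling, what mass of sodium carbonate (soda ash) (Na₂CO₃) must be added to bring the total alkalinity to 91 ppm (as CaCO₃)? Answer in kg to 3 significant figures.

22.1 kg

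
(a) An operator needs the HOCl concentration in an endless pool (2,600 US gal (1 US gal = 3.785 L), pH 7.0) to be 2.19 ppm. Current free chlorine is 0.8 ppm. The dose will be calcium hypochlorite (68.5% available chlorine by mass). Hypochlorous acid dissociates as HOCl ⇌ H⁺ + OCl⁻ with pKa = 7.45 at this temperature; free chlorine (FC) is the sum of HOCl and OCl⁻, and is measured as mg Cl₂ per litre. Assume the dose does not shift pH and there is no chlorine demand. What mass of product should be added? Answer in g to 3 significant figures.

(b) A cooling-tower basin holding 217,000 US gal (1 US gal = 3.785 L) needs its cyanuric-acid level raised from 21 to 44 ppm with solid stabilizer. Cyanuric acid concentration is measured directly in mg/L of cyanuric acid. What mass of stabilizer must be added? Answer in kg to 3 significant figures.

(a) Volume: 2,600 US gal × 3.785 L/gal = 9,841 L.
(a) [OCl⁻]/[HOCl] = 10^(pH − pKa) = 10^(7.0 − 7.45) = 0.3548; fraction as HOCl = 1/(1 + 0.3548) = 0.7381.
(a) Free chlorine required for 2.19 ppm HOCl: 2.19 / 0.7381 = 2.967 ppm.
(a) FC to add: 2.967 − 0.8 = 2.167 mg/L as Cl₂.
(a) Cl₂ equivalent: 2.167 mg/L × 9,841 L = 21.33 g.
(a) Product at 68.5% available Cl: 21.33 / 0.685 = 31.13 g.

(b) Volume: 217,000 US gal × 3.785 L/gal = 821,345 L.
(b) CYA to add: (44 − 21) = 23 mg/L × 821,345 L = 18,890 g cyanuric acid.

(a) 31.1 g; (b) 18.9 kg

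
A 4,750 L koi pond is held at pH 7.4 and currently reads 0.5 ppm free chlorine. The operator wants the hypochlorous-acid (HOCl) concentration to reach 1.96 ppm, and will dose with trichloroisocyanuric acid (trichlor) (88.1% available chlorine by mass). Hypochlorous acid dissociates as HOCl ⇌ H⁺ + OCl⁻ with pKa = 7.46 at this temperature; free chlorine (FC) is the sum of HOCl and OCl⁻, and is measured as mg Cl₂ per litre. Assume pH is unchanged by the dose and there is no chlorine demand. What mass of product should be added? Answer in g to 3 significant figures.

17.1 g

[OCl⁻]/[HOCl] = 10^(pH − pKa) = 10^(7.4 − 7.46) = 0.871; fraction as HOCl = 1/(1 + 0.871) = 0.5345.
Free chlorine required for 1.96 ppm HOCl: 1.96 / 0.5345 = 3.667 ppm.
FC to add: 3.667 − 0.5 = 3.167 mg/L as Cl₂.
Cl₂ equivalent: 3.167 mg/L × 4,750 L = 15.04 g.
Product at 88.1% available Cl: 15.04 / 0.881 = 17.08 g.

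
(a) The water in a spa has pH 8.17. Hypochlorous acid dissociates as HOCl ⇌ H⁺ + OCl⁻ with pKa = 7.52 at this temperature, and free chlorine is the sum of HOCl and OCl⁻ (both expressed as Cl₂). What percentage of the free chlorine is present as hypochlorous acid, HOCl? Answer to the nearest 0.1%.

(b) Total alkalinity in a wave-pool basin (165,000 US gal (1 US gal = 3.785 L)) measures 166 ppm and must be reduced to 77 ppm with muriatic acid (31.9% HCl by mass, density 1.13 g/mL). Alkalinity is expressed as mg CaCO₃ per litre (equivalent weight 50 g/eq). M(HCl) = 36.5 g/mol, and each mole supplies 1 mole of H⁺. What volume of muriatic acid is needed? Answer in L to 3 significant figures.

(a) 18.3%; (b) 113 L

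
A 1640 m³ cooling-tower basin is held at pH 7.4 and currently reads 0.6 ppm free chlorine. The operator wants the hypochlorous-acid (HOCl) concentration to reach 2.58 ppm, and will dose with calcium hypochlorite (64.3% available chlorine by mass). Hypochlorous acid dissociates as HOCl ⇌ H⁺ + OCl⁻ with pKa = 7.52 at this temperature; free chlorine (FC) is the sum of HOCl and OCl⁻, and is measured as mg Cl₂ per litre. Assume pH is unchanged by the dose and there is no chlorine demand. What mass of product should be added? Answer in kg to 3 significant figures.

10.0 kg

Volume: 1640 m³ = 1,640,000 L.
[OCl⁻]/[HOCl] = 10^(pH − pKa) = 10^(7.4 − 7.52) = 0.7586; fraction as HOCl = 1/(1 + 0.7586) = 0.5686.
Free chlorine required for 2.58 ppm HOCl: 2.58 / 0.5686 = 4.537 ppm.
FC to add: 4.537 − 0.6 = 3.937 mg/L as Cl₂.
Cl₂ equivalent: 3.937 mg/L × 1,640,000 L = 6457 g.
Product at 64.3% available Cl: 6457 / 0.643 = 10,040 g.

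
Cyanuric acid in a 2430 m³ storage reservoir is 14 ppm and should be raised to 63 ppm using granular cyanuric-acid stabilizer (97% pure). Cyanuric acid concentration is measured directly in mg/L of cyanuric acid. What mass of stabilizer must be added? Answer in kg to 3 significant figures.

Volume: 2430 m³ = 2,430,000 L.
CYA to add: (63 − 14) = 49 mg/L × 2,430,000 L = 119,100 g cyanuric acid.
At 97% purity: 119,100 / 0.97 = 122,800 g product.

123 kg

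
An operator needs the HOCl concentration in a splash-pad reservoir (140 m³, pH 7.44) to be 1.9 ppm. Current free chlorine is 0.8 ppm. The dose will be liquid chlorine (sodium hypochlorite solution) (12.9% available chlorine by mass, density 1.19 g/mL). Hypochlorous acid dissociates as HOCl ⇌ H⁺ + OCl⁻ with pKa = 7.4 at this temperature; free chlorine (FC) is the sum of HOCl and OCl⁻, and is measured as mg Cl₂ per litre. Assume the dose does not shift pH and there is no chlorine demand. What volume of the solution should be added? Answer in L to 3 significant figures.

2.90 L

Volume: 140 m³ = 140,000 L.
[OCl⁻]/[HOCl] = 10^(pH − pKa) = 10^(7.44 − 7.4) = 1.096; fraction as HOCl = 1/(1 + 1.096) = 0.477.
Free chlorine required for 1.9 ppm HOCl: 1.9 / 0.477 = 3.983 ppm.
FC to add: 3.983 − 0.8 = 3.183 mg/L as Cl₂.
Cl₂ equivalent: 3.183 mg/L × 140,000 L = 445.7 g.
Product at 12.9% available Cl: 445.7 / 0.129 = 3455 g.
Volume: 3455 g ÷ 1.19 g/mL = 2903 mL.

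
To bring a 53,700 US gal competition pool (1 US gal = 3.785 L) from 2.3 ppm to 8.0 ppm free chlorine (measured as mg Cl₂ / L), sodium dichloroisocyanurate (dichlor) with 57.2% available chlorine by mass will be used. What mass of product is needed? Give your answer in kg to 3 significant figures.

2.03 kg

Volume: 53,700 US gal × 3.785 L/gal = 203,254 L.
Chlorine deficit: 8.0 − 2.3 = 5.7 ppm = 5.7 mg/L as Cl₂.
Cl₂ equivalent needed: 5.7 mg/L × 203,254 L = 1,159,000 mg = 1159 g.
Product at 57.2% available chlorine: 1159 / 0.572 = 2025 g.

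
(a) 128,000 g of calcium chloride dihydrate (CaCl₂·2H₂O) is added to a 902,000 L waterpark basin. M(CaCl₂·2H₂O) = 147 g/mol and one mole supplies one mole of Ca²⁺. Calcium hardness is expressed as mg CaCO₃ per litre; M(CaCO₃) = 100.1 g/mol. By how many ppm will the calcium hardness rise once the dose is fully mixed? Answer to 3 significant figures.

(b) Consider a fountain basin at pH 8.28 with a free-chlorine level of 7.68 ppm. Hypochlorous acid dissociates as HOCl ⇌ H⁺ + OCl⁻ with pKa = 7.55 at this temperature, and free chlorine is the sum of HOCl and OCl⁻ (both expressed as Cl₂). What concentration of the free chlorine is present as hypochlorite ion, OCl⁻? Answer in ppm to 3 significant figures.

(a) Moles of Ca²⁺: 128,000 g ÷ 147 g/mol = 870.7 mol.
(a) As CaCO₃: 870.7 mol × 100.1 g/mol = 87,160 g.
(a) Rise: 87,160 g / 902,000 L × 1000 = 96.63 mg/L.

(b) [OCl⁻]/[HOCl] = 10^(pH − pKa) = 10^(8.28 − 7.55) = 10^0.73 = 5.37.
(b) Fraction as HOCl = 1 / (1 + 5.37) = 0.157.
(b) OCl⁻ = (1 − 0.157) × 7.68 ppm = 6.474 ppm.

(a) 96.6 ppm; (b) 6.47 ppm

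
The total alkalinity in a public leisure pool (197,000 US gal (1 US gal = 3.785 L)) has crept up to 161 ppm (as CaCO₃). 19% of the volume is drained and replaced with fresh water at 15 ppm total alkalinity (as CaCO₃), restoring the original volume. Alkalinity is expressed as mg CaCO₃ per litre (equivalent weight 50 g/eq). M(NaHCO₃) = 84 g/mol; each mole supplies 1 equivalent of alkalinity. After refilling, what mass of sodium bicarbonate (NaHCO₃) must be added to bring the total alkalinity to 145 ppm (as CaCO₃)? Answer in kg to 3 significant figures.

14.7 kg

Volume: 197,000 US gal × 3.785 L/gal = 745,645 L.
After draining 19% and refilling: 161 × 0.81 + 15 × 0.19 = 133.26 ppm.
Deficit to target: 145 − 133.26 = 11.74 mg/L.
As CaCO₃: 11.74 mg/L × 745,645 L = 8754 g; ÷ 50 g/eq ÷ 1 = 175.1 mol NaHCO₃.
Mass: 175.1 × 84 = 14,710 g.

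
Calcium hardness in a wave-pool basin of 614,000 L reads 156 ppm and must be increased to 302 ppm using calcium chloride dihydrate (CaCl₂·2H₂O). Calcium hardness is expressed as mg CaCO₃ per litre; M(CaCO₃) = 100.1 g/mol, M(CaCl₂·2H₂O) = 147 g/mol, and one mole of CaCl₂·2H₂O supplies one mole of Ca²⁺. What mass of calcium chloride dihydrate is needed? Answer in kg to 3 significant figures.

Hardness to add: (302 − 156) = 146 mg/L as CaCO₃ × 614,000 L = 89,640 g as CaCO₃.
Moles of Ca²⁺ (1 mol Ca²⁺ ≡ 1 mol CaCO₃): 89,640 / 100.1 g/mol = 895.5 mol.
Mass of CaCl₂·2H₂O: 895.5 × 147 = 131,600 g.

132 kg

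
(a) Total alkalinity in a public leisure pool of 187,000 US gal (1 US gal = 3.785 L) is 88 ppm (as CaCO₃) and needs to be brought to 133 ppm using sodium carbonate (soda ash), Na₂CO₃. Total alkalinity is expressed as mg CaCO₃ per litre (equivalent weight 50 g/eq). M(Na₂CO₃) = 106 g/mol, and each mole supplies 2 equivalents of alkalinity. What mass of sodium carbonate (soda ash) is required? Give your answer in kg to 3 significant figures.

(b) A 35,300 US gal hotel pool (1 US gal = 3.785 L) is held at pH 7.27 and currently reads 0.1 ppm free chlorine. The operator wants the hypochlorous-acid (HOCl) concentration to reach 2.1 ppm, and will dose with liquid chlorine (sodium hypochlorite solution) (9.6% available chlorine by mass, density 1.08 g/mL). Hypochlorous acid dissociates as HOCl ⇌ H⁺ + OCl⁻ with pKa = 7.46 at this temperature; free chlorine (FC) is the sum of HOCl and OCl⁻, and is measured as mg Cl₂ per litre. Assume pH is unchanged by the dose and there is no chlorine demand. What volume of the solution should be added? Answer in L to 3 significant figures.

(a) Volume: 187,000 US gal × 3.785 L/gal = 707,795 L.
(a) Alkalinity to add: (133 − 88) = 45 mg/L as CaCO₃ × 707,795 L = 31,850 g as CaCO₃.
(a) Equivalents: 31,850 g ÷ 50 g/eq = 637 eq.
(a) Each mole of Na₂CO₃ supplies 2 eq, so 637 / 2 = 318.5 mol.
(a) Mass: 318.5 mol × 106 g/mol = 33,760 g.

(b) Volume: 35,300 US gal × 3.785 L/gal = 133,610 L.
(b) [OCl⁻]/[HOCl] = 10^(pH − pKa) = 10^(7.27 − 7.46) = 0.6457; fraction as HOCl = 1/(1 + 0.6457) = 0.6077.
(b) Free chlorine required for 2.1 ppm HOCl: 2.1 / 0.6077 = 3.456 ppm.
(b) FC to add: 3.456 − 0.1 = 3.356 mg/L as Cl₂.
(b) Cl₂ equivalent: 3.356 mg/L × 133,610 L = 448.4 g.
(b) Product at 9.6% available Cl: 448.4 / 0.096 = 4671 g.
(b) Volume: 4671 g ÷ 1.08 g/mL = 4325 mL.

(a) 33.8 kg; (b) 4.32 L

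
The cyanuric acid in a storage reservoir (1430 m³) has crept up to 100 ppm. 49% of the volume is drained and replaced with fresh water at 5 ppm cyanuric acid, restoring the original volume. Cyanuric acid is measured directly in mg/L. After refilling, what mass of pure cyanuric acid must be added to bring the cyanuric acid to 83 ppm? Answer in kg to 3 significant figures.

42.3 kg

Volume: 1430 m³ = 1,430,000 L.
After draining 49% and refilling: 100 × 0.51 + 5 × 0.49 = 53.45 ppm.
Deficit to target: 83 − 53.45 = 29.55 mg/L.
Mass: 29.55 mg/L × 1,430,000 L = 42,260 g cyanuric acid.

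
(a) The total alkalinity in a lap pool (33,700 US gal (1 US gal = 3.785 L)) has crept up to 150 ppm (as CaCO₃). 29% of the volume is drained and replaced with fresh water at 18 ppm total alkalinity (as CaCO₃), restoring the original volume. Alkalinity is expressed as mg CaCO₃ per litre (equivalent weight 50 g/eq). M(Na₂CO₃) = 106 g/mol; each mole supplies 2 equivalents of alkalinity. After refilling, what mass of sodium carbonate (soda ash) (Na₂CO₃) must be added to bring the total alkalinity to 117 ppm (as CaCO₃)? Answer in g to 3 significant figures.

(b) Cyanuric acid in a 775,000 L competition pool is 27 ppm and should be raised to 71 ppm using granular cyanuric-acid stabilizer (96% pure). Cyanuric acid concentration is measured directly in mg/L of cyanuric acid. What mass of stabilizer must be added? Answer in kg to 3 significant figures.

(a) Volume: 33,700 US gal × 3.785 L/gal = 127,554 L.
(a) After draining 29% and refilling: 150 × 0.71 + 18 × 0.29 = 111.72 ppm.
(a) Deficit to target: 117 − 111.72 = 5.28 mg/L.
(a) As CaCO₃: 5.28 mg/L × 127,554 L = 673.5 g; ÷ 50 g/eq ÷ 2 = 6.735 mol Na₂CO₃.
(a) Mass: 6.735 × 106 = 713.9 g.

(b) CYA to add: (71 − 27) = 44 mg/L × 775,000 L = 34,100 g cyanuric acid.
(b) At 96% purity: 34,100 / 0.96 = 35,520 g product.

(a) 714 g; (b) 35.5 kg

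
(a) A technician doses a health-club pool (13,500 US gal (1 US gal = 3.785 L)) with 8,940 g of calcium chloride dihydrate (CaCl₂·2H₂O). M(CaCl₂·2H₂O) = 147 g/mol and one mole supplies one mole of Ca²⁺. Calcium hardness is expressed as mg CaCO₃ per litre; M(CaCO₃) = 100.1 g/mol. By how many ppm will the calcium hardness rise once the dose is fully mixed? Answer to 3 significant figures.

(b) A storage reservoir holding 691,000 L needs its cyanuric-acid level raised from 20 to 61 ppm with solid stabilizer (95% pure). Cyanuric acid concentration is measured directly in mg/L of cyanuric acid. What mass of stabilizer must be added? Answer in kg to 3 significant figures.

(a) 119 ppm; (b) 29.8 kg

(a) Volume: 13,500 US gal × 3.785 L/gal = 51,098 L.
(a) Moles of Ca²⁺: 8,940 g ÷ 147 g/mol = 60.82 mol.
(a) As CaCO₃: 60.82 mol × 100.1 g/mol = 6088 g.
(a) Rise: 6088 g / 51,098 L × 1000 = 119.1 mg/L.

(b) CYA to add: (61 − 20) = 41 mg/L × 691,000 L = 28,330 g cyanuric acid.
(b) At 95% purity: 28,330 / 0.95 = 29,820 g product.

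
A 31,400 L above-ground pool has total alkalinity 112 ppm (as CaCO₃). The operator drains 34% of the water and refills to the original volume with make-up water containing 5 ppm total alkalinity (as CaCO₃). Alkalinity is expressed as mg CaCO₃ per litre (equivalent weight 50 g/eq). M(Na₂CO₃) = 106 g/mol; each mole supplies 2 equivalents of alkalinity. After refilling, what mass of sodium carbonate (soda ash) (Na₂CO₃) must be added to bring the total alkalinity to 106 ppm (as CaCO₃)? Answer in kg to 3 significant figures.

After draining 34% and refilling: 112 × 0.66 + 5 × 0.34 = 75.62 ppm.
Deficit to target: 106 − 75.62 = 30.38 mg/L.
As CaCO₃: 30.38 mg/L × 31,400 L = 953.9 g; ÷ 50 g/eq ÷ 2 = 9.539 mol Na₂CO₃.
Mass: 9.539 × 106 = 1011 g.

1.01 kg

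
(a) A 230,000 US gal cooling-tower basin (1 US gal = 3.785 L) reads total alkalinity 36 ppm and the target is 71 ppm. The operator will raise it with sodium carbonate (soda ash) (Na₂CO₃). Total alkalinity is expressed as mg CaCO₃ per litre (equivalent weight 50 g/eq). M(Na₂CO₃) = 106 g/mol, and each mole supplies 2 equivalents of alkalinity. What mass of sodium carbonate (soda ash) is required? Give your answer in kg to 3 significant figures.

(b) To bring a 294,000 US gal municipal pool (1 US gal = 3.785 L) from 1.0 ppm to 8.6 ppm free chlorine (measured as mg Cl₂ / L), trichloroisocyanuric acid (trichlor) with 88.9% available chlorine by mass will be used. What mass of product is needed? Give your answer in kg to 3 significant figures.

(a) Volume: 230,000 US gal × 3.785 L/gal = 870,550 L.
(a) Alkalinity to add: (71 − 36) = 35 mg/L as CaCO₃ × 870,550 L = 30,470 g as CaCO₃.
(a) Equivalents: 30,470 g ÷ 50 g/eq = 609.4 eq.
(a) Each mole of Na₂CO₃ supplies 2 eq, so 609.4 / 2 = 304.7 mol.
(a) Mass: 304.7 mol × 106 g/mol = 32,300 g.

(b) Volume: 294,000 US gal × 3.785 L/gal = 1,112,790 L.
(b) Chlorine deficit: 8.6 − 1.0 = 7.6 ppm = 7.6 mg/L as Cl₂.
(b) Cl₂ equivalent needed: 7.6 mg/L × 1,112,790 L = 8,457,000 mg = 8457 g.
(b) Product at 88.9% available chlorine: 8457 / 0.889 = 9513 g.

(a) 32.3 kg; (b) 9.51 kg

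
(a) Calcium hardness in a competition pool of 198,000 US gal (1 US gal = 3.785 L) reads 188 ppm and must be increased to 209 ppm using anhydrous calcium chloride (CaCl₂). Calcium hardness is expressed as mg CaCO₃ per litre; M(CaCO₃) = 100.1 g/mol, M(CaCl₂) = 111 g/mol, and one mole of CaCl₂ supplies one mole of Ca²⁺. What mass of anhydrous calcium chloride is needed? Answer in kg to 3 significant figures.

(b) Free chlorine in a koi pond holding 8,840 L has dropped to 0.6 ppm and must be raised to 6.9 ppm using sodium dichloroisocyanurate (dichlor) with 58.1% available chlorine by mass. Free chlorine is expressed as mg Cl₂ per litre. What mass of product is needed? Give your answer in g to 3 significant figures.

(a) 17.5 kg; (b) 95.9 g

(a) Volume: 198,000 US gal × 3.785 L/gal = 749,430 L.
(a) Hardness to add: (209 − 188) = 21 mg/L as CaCO₃ × 749,430 L = 15,740 g as CaCO₃.
(a) Moles of Ca²⁺ (1 mol Ca²⁺ ≡ 1 mol CaCO₃): 15,740 / 100.1 g/mol = 157.2 mol.
(a) Mass of CaCl₂: 157.2 × 111 = 17,450 g.

(b) Chlorine deficit: 6.9 − 0.6 = 6.3 ppm = 6.3 mg/L as Cl₂.
(b) Cl₂ equivalent needed: 6.3 mg/L × 8,840 L = 55,690 mg = 55.69 g.
(b) Product at 58.1% available chlorine: 55.69 / 0.581 = 95.86 g.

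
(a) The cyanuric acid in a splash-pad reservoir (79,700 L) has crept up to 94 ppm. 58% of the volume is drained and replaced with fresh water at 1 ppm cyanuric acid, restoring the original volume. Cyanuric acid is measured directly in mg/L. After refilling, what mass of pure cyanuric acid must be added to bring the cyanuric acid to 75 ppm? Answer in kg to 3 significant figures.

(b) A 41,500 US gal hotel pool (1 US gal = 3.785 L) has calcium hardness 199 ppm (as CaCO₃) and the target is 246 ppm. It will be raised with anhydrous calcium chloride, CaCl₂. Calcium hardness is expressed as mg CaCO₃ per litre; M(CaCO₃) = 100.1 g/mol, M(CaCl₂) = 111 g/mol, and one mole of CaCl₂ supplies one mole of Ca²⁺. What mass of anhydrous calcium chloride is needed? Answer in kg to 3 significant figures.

(a) After draining 58% and refilling: 94 × 0.42 + 1 × 0.58 = 40.06 ppm.
(a) Deficit to target: 75 − 40.06 = 34.94 mg/L.
(a) Mass: 34.94 mg/L × 79,700 L = 2785 g cyanuric acid.

(b) Volume: 41,500 US gal × 3.785 L/gal = 157,078 L.
(b) Hardness to add: (246 − 199) = 47 mg/L as CaCO₃ × 157,078 L = 7383 g as CaCO₃.
(b) Moles of Ca²⁺ (1 mol Ca²⁺ ≡ 1 mol CaCO₃): 7383 / 100.1 g/mol = 73.75 mol.
(b) Mass of CaCl₂: 73.75 × 111 = 8187 g.

(a) 2.78 kg; (b) 8.19 kg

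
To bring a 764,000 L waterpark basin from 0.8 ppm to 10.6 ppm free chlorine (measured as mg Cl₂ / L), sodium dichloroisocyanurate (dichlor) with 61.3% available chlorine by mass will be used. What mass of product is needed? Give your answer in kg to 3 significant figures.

12.2 kg

Chlorine deficit: 10.6 − 0.8 = 9.8 ppm = 9.8 mg/L as Cl₂.
Cl₂ equivalent needed: 9.8 mg/L × 764,000 L = 7,487,000 mg = 7487 g.
Product at 61.3% available chlorine: 7487 / 0.613 = 12,210 g.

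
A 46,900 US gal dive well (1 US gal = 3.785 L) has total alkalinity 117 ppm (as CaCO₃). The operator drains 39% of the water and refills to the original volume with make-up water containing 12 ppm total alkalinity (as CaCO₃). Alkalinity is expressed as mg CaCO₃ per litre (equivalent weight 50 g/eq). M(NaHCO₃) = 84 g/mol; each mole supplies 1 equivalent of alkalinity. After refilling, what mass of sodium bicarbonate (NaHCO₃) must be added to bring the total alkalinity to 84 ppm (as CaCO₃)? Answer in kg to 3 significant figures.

2.37 kg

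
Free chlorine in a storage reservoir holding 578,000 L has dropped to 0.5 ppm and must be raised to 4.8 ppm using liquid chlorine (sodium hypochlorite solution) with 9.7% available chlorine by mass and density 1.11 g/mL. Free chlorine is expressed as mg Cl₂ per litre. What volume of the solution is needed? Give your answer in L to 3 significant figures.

Chlorine deficit: 4.8 − 0.5 = 4.3 ppm = 4.3 mg/L as Cl₂.
Cl₂ equivalent needed: 4.3 mg/L × 578,000 L = 2,485,000 mg = 2485 g.
Product at 9.7% available chlorine: 2485 / 0.097 = 25,620 g.
Volume at density 1.11 g/mL: 25,620 g ÷ 1.11 g/mL = 23,080 mL.

23.1 L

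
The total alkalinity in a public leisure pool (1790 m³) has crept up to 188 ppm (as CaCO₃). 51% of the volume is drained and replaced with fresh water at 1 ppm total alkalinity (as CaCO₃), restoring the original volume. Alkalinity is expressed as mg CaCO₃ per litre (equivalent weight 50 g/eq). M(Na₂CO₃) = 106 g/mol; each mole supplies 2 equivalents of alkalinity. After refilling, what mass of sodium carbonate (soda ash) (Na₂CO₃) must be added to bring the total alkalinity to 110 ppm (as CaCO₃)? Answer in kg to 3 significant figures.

33.0 kg

Volume: 1790 m³ = 1,790,000 L.
After draining 51% and refilling: 188 × 0.49 + 1 × 0.51 = 92.63 ppm.
Deficit to target: 110 − 92.63 = 17.37 mg/L.
As CaCO₃: 17.37 mg/L × 1,790,000 L = 31,090 g; ÷ 50 g/eq ÷ 2 = 310.9 mol Na₂CO₃.
Mass: 310.9 × 106 = 32,960 g.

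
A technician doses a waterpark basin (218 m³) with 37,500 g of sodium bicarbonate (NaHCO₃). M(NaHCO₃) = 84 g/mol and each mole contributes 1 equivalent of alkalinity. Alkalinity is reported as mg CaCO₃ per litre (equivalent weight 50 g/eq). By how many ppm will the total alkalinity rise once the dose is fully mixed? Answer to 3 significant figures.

102 ppm

Volume: 218 m³ = 218,000 L.
Moles of NaHCO₃: 37,500 g ÷ 84 g/mol = 446.4 mol → 446.4 eq of alkalinity.
As CaCO₃: 446.4 eq × 50 g/eq = 22,320 g.
Rise: 22,320 g / 218,000 L × 1000 = 102.4 mg/L.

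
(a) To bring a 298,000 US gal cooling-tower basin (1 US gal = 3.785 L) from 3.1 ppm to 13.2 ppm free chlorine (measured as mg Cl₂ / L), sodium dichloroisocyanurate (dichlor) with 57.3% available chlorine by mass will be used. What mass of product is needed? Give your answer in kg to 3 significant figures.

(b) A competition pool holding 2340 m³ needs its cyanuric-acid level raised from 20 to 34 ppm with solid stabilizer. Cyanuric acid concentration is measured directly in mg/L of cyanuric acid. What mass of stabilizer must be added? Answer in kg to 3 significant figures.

(a) 19.9 kg; (b) 32.8 kg

(a) Volume: 298,000 US gal × 3.785 L/gal = 1,127,930 L.
(a) Chlorine deficit: 13.2 − 3.1 = 10.1 ppm = 10.1 mg/L as Cl₂.
(a) Cl₂ equivalent needed: 10.1 mg/L × 1,127,930 L = 11,390,000 mg = 11,390 g.
(a) Product at 57.3% available chlorine: 11,390 / 0.573 = 19,880 g.

(b) Volume: 2340 m³ = 2,340,000 L.
(b) CYA to add: (34 − 20) = 14 mg/L × 2,340,000 L = 32,760 g cyanuric acid.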